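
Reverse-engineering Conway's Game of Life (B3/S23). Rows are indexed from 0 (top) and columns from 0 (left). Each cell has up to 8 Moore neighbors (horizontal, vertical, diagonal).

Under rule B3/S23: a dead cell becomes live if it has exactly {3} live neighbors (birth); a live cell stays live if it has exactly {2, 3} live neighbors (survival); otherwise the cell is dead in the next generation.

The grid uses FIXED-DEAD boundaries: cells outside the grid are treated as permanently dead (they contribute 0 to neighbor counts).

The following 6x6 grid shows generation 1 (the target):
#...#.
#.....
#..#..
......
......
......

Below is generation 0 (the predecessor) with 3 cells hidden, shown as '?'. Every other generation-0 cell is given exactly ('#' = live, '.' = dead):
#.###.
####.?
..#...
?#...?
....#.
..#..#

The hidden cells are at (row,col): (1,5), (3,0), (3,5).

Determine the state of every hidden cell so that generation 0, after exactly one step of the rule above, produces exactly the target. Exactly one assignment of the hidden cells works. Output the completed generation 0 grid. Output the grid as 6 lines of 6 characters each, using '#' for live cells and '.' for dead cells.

Hidden generation-0 cells (in order): (1,5), (3,0), (3,5).
A hidden cell only influences target cells in its own 3x3 neighborhood. Try each of the 2^3 = 8 assignments, step the completed generation 0 forward once under B3/S23, and compare with the target:
  (1,5)=. (3,0)=. (3,5)=. -> step gives (1,4)='#' but target has '.' -> reject
  (1,5)=. (3,0)=. (3,5)=# -> step gives (1,4)='#' but target has '.' -> reject
  (1,5)=. (3,0)=# (3,5)=. -> step gives (1,4)='#' but target has '.' -> reject
  (1,5)=. (3,0)=# (3,5)=# -> step gives (1,4)='#' but target has '.' -> reject
  (1,5)=# (3,0)=. (3,5)=. -> step reproduces the target at every cell -> ACCEPT
  (1,5)=# (3,0)=. (3,5)=# -> step gives (2,4)='#' but target has '.' -> reject
  (1,5)=# (3,0)=# (3,5)=. -> step gives (2,0)='.' but target has '#' -> reject
  (1,5)=# (3,0)=# (3,5)=# -> step gives (2,0)='.' but target has '#' -> reject
Unique solution: (1,5)=live, (3,0)=dead, (3,5)=dead.
Check: live-neighbor counts of every cell in the completed generation 0:
254432
255541
354321
112211
122212
010221
Applying B3/S23 to generation 0 with these counts gives:
#...#.
#.....
#..#..
......
......
......
which matches the target exactly.

Answer: #.###.
####.#
..#...
.#....
....#.
..#..#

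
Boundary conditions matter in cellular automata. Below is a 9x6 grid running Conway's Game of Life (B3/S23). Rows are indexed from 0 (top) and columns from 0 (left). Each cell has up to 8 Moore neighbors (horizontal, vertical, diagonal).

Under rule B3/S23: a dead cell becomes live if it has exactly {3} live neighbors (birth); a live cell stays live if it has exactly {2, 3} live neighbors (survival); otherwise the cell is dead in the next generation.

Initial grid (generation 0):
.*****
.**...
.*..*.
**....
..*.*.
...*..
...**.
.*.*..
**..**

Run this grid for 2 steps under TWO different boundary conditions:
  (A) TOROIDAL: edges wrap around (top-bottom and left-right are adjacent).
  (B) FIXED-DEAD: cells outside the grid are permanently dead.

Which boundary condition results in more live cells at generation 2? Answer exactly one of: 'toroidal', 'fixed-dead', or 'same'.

Under TOROIDAL boundary, generation 2:
......
......
.**.**
*..**.
....*.
.*..*.
...**.
..***.
......
Population = 15

Under FIXED-DEAD boundary, generation 2:
....*.
....*.
*.*...
*..*..
*.....
.*..*.
.*.**.
*....*
*.***.
Population = 18

Comparison: toroidal=15, fixed-dead=18 -> fixed-dead

Answer: fixed-dead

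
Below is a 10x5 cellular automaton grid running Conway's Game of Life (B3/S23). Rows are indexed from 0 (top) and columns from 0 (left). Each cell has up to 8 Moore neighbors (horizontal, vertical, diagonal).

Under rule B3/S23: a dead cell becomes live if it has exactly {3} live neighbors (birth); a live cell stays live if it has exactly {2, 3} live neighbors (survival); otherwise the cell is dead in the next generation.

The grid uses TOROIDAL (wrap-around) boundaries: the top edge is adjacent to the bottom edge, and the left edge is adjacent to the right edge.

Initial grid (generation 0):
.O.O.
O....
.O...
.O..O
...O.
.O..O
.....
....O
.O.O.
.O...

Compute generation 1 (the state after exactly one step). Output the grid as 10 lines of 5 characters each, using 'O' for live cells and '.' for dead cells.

Answer: OOO..
OOO..
.O...
O.O..
..OOO
.....
O....
.....
O.O..
OO...

Derivation:
Simulating step by step:
Generation 0 (given above): 13 live cells
Generation 1: 17 live cells
(generation 1 grid is the final answer)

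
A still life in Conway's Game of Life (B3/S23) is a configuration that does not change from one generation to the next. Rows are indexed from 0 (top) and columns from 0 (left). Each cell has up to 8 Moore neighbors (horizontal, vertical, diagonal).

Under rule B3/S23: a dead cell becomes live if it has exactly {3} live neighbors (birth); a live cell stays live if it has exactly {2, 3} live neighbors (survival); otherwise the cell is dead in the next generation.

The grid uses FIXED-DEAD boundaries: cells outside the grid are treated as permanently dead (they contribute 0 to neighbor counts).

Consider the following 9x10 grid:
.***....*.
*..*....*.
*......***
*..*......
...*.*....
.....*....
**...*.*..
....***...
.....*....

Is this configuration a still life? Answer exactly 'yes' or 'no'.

Answer: no

Derivation:
Compute generation 1 and compare to generation 0 (given above):
Generation 1:
.***......
*..*......
**.....***
....*...*.
..........
.....*....
..........
....*.....
....***...
Cell (0,8) differs: gen0=1 vs gen1=0 -> NOT a still life.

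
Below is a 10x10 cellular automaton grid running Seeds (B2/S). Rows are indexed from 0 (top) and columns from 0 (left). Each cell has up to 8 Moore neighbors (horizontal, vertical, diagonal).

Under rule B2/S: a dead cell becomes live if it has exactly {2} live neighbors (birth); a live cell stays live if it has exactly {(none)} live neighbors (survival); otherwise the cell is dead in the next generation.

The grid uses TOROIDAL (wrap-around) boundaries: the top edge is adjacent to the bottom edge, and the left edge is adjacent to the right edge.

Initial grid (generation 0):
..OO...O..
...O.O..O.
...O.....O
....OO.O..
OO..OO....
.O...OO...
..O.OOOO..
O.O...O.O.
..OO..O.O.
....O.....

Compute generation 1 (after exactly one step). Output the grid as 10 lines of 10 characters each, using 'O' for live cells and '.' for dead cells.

Answer: .....OO.O.
......OO.O
..O....O..
.OO.....OO
..OO...O..
..........
O.......OO
..........
....O.....
.O...OO.O.

Derivation:
Simulating step by step:
Generation 0 (given above): 32 live cells
Generation 1: 23 live cells
(generation 1 grid is the final answer)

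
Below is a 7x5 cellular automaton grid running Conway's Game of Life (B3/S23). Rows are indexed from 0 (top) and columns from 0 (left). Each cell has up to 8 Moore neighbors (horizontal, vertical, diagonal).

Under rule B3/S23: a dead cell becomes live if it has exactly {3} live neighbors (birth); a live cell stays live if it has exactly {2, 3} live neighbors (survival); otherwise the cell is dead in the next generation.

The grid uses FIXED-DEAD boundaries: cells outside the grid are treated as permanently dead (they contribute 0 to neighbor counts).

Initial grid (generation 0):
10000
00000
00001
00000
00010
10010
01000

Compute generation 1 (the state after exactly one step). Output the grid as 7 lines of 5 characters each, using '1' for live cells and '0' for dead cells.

Answer: 00000
00000
00000
00000
00000
00100
00000

Derivation:
Simulating step by step:
Generation 0 (given above): 6 live cells
Generation 1: 1 live cells
(generation 1 grid is the final answer)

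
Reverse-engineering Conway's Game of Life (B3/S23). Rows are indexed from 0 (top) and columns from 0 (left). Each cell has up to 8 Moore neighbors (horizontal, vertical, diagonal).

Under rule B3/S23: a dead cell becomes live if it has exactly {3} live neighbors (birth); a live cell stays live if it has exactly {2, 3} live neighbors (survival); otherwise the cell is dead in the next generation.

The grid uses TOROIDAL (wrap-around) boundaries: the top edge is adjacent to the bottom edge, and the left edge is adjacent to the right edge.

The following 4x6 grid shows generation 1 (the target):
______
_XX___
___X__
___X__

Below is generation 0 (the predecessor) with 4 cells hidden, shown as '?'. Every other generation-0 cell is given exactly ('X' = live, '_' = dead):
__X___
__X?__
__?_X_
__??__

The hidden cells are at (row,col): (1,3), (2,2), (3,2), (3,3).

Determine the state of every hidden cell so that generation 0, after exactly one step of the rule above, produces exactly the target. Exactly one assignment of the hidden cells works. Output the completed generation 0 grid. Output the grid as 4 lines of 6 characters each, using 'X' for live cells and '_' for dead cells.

Hidden generation-0 cells (in order): (1,3), (2,2), (3,2), (3,3).
A hidden cell only influences target cells in its own 3x3 neighborhood. Try each of the 2^4 = 16 assignments, step the completed generation 0 forward once under B3/S23, and compare with the target:
  (1,3)=_ (2,2)=_ (3,2)=_ (3,3)=_ -> step gives (1,1)='_' but target has 'X' -> reject
  (1,3)=_ (2,2)=_ (3,2)=_ (3,3)=X -> step gives (0,2)='X' but target has '_' -> reject
  (1,3)=_ (2,2)=_ (3,2)=X (3,3)=_ -> step gives (0,1)='X' but target has '_' -> reject
  (1,3)=_ (2,2)=_ (3,2)=X (3,3)=X -> step gives (0,1)='X' but target has '_' -> reject
  (1,3)=_ (2,2)=X (3,2)=_ (3,3)=_ -> step reproduces the target at every cell -> ACCEPT
  (1,3)=_ (2,2)=X (3,2)=_ (3,3)=X -> step gives (0,2)='X' but target has '_' -> reject
  (1,3)=_ (2,2)=X (3,2)=X (3,3)=_ -> step gives (0,1)='X' but target has '_' -> reject
  (1,3)=_ (2,2)=X (3,2)=X (3,3)=X -> step gives (0,1)='X' but target has '_' -> reject
  (1,3)=X (2,2)=_ (3,2)=_ (3,3)=_ -> step gives (0,2)='X' but target has '_' -> reject
  (1,3)=X (2,2)=_ (3,2)=_ (3,3)=X -> step gives (0,2)='X' but target has '_' -> reject
  (1,3)=X (2,2)=_ (3,2)=X (3,3)=_ -> step gives (0,1)='X' but target has '_' -> reject
  (1,3)=X (2,2)=_ (3,2)=X (3,3)=X -> step gives (0,1)='X' but target has '_' -> reject
  (1,3)=X (2,2)=X (3,2)=_ (3,3)=_ -> step gives (0,2)='X' but target has '_' -> reject
  (1,3)=X (2,2)=X (3,2)=_ (3,3)=X -> step gives (0,2)='X' but target has '_' -> reject
  (1,3)=X (2,2)=X (3,2)=X (3,3)=_ -> step gives (0,1)='X' but target has '_' -> reject
  (1,3)=X (2,2)=X (3,2)=X (3,3)=X -> step gives (0,1)='X' but target has '_' -> reject
Unique solution: (1,3)=dead, (2,2)=live, (3,2)=dead, (3,3)=dead.
Check: live-neighbor counts of every cell in the completed generation 0:
021200
032411
021301
022311
Applying B3/S23 to generation 0 with these counts gives:
______
_XX___
___X__
___X__
which matches the target exactly.

Answer: __X___
__X___
__X_X_
______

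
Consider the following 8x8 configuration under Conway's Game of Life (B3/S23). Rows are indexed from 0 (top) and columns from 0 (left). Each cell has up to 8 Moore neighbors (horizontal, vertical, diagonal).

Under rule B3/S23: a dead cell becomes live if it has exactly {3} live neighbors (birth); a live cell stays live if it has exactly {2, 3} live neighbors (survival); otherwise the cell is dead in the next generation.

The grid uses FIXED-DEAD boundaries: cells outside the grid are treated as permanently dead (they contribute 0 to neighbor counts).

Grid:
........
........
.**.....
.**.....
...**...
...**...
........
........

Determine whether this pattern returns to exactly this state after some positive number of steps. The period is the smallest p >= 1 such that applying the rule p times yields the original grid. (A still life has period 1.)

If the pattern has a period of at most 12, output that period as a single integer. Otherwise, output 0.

Answer: 2

Derivation:
Simulating and comparing each generation to the original:
Gen 0 (original, given above): 8 live cells
Gen 1: 6 live cells, differs from original
Gen 2: 8 live cells, MATCHES original -> period = 2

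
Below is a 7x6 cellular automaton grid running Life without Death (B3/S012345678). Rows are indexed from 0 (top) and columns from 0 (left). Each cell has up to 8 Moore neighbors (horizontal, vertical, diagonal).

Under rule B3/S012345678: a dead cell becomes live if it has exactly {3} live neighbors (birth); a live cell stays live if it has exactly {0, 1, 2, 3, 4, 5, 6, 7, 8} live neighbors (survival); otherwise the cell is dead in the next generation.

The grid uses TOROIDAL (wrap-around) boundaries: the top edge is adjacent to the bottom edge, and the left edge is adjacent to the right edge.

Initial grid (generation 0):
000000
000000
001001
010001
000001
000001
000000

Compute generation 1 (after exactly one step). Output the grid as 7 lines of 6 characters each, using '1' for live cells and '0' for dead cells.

Simulating step by step:
Generation 0 (given above): 6 live cells
Generation 1: 9 live cells
(generation 1 grid is the final answer)

Answer: 000000
000000
101001
010011
000011
000001
000000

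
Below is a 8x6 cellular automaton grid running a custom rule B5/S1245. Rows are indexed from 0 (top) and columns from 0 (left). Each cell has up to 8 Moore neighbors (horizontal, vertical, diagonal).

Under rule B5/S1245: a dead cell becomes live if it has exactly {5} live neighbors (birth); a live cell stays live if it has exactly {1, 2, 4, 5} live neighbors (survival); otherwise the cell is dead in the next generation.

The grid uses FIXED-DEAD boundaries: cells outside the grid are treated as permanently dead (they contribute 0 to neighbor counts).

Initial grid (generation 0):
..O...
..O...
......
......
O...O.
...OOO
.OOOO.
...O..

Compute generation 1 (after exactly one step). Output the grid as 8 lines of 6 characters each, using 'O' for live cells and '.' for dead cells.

Answer: ..O...
..O...
......
......
......
...OO.
.OOOO.
......

Derivation:
Simulating step by step:
Generation 0 (given above): 12 live cells
Generation 1: 8 live cells
(generation 1 grid is the final answer)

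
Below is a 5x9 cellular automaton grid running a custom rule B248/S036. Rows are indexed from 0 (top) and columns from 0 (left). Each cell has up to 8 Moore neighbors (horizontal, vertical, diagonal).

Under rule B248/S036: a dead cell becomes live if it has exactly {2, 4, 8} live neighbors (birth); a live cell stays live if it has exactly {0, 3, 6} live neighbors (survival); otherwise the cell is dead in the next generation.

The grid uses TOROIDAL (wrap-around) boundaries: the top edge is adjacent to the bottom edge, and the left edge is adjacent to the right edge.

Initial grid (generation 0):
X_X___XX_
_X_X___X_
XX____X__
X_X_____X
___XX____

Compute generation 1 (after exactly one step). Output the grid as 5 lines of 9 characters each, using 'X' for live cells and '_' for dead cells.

Answer: __XX_X___
X_X__XXXX
__XX____X
XX__XX_X_
_X_X_XX_X

Derivation:
Simulating step by step:
Generation 0 (given above): 15 live cells
Generation 1: 22 live cells
(generation 1 grid is the final answer)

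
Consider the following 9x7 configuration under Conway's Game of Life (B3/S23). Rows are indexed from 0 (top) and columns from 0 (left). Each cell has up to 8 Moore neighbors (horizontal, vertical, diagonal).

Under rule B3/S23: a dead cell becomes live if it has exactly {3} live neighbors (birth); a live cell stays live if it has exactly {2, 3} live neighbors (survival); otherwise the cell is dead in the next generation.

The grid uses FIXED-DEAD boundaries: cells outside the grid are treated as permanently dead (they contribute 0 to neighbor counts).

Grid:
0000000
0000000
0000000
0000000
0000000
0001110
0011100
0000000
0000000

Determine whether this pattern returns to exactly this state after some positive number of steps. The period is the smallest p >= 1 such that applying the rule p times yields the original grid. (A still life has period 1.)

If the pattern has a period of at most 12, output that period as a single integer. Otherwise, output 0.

Simulating and comparing each generation to the original:
Gen 0 (original, given above): 6 live cells
Gen 1: 6 live cells, differs from original
Gen 2: 6 live cells, MATCHES original -> period = 2

Answer: 2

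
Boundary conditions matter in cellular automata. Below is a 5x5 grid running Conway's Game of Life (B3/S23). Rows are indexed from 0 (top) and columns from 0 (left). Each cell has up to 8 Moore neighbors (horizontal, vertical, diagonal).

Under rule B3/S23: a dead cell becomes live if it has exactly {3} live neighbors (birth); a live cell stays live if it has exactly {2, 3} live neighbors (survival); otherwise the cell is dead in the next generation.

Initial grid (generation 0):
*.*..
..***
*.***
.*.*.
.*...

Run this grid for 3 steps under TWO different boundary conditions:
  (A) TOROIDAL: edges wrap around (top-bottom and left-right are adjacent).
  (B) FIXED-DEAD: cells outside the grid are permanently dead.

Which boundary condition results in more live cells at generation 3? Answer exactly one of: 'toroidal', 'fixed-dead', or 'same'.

Under TOROIDAL boundary, generation 3:
.*.*.
.*..*
..***
..**.
.***.
Population = 12

Under FIXED-DEAD boundary, generation 3:
.....
.....
...**
.*...
.*.*.
Population = 5

Comparison: toroidal=12, fixed-dead=5 -> toroidal

Answer: toroidal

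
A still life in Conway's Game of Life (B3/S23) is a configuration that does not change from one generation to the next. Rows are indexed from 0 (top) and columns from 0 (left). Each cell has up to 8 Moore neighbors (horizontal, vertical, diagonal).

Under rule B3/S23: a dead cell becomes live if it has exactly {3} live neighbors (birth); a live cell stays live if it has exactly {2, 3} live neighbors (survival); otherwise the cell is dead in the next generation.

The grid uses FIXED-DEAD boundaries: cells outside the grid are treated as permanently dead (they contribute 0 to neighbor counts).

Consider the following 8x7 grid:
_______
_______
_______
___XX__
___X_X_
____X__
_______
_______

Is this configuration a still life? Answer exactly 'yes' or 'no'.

Answer: yes

Derivation:
Compute generation 1 and compare to generation 0 (given above):
Generation 1:
_______
_______
_______
___XX__
___X_X_
____X__
_______
_______
The grids are IDENTICAL -> still life.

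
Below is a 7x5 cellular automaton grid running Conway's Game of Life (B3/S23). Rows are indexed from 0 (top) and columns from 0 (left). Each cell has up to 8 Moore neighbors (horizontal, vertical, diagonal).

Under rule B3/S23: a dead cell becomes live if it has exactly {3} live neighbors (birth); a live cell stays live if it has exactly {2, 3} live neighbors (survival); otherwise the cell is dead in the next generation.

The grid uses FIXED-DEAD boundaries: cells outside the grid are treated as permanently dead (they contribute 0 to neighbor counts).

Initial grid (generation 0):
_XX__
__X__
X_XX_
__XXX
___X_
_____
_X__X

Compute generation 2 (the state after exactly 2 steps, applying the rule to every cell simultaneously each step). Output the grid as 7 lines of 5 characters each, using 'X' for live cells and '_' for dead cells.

Answer: _____
_____
_____
__X_X
__XXX
___X_
_____

Derivation:
Simulating step by step:
Generation 0 (given above): 12 live cells
Generation 1: 8 live cells
_XX__
_____
____X
_X__X
__XXX
_____
_____
Generation 2: 6 live cells
(generation 2 grid is the final answer)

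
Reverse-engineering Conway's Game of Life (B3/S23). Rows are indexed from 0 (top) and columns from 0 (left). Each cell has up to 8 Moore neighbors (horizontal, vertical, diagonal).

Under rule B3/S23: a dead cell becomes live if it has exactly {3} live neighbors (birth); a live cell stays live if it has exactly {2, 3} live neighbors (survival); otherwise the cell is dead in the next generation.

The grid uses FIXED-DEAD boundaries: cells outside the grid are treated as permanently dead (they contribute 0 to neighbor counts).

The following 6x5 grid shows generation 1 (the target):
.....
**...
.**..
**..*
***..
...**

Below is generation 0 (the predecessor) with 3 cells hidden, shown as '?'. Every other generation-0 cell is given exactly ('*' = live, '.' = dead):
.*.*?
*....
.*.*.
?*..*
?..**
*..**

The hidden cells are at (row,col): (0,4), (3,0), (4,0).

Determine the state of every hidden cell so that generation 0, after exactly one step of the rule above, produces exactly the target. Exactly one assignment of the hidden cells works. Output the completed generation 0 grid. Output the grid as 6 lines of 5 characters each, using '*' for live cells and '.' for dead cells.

Answer: .*.*.
*....
.*.*.
**..*
...**
*..**

Derivation:
Hidden generation-0 cells (in order): (0,4), (3,0), (4,0).
A hidden cell only influences target cells in its own 3x3 neighborhood. Try each of the 2^3 = 8 assignments, step the completed generation 0 forward once under B3/S23, and compare with the target:
  (0,4)=. (3,0)=. (4,0)=. -> step gives (2,0)='*' but target has '.' -> reject
  (0,4)=. (3,0)=. (4,0)=* -> step gives (2,0)='*' but target has '.' -> reject
  (0,4)=. (3,0)=* (4,0)=. -> step reproduces the target at every cell -> ACCEPT
  (0,4)=. (3,0)=* (4,0)=* -> step gives (4,1)='.' but target has '*' -> reject
  (0,4)=* (3,0)=. (4,0)=. -> step gives (1,3)='*' but target has '.' -> reject
  (0,4)=* (3,0)=. (4,0)=* -> step gives (1,3)='*' but target has '.' -> reject
  (0,4)=* (3,0)=* (4,0)=. -> step gives (1,3)='*' but target has '.' -> reject
  (0,4)=* (3,0)=* (4,0)=* -> step gives (1,3)='*' but target has '.' -> reject
Unique solution: (0,4)=dead, (3,0)=live, (4,0)=dead.
Check: live-neighbor counts of every cell in the completed generation 0:
21201
23422
43312
22443
33344
01233
Applying B3/S23 to generation 0 with these counts gives:
.....
**...
.**..
**..*
***..
...**
which matches the target exactly.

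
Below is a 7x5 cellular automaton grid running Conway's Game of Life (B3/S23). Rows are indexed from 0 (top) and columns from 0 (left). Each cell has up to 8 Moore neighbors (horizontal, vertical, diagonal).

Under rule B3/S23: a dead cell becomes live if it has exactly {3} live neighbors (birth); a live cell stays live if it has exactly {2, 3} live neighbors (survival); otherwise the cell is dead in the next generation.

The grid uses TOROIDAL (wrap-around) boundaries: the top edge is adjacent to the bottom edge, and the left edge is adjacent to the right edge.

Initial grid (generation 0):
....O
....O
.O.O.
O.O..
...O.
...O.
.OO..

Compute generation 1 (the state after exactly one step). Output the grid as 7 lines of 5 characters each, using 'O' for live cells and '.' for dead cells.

Answer: O..O.
O..OO
OOOOO
.OOOO
..OOO
...O.
..OO.

Derivation:
Simulating step by step:
Generation 0 (given above): 10 live cells
Generation 1: 20 live cells
(generation 1 grid is the final answer)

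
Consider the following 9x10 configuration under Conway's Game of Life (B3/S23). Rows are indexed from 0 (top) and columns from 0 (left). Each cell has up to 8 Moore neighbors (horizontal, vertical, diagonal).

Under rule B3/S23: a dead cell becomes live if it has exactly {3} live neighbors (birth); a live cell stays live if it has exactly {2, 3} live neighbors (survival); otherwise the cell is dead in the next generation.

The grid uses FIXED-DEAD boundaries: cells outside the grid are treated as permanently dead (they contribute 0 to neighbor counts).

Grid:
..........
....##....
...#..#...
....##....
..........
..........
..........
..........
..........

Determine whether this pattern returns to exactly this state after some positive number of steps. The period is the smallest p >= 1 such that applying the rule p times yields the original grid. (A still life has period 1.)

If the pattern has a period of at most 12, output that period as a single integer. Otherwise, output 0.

Simulating and comparing each generation to the original:
Gen 0 (original, given above): 6 live cells
Gen 1: 6 live cells, MATCHES original -> period = 1

Answer: 1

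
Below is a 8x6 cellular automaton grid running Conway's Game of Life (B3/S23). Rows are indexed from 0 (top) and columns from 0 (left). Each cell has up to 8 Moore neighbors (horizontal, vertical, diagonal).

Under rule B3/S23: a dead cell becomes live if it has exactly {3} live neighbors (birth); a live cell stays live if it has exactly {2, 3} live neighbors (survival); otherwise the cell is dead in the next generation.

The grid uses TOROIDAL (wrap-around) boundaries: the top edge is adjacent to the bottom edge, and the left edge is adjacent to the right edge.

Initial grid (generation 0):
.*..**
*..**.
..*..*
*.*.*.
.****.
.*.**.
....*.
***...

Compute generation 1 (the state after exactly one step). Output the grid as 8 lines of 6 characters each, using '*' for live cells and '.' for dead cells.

Simulating step by step:
Generation 0 (given above): 22 live cells
Generation 1: 20 live cells
(generation 1 grid is the final answer)

Answer: ....*.
****..
*.*...
*...*.
*.....
.*...*
*...**
*****.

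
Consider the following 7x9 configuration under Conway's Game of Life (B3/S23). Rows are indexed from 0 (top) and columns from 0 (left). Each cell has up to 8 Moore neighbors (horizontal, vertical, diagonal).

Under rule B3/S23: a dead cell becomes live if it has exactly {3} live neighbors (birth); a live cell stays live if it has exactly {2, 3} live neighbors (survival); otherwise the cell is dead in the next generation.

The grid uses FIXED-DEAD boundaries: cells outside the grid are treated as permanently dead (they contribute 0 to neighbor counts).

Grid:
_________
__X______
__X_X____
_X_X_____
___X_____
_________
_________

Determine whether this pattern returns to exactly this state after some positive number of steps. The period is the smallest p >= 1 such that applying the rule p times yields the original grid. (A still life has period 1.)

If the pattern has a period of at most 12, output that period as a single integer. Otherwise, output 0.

Answer: 2

Derivation:
Simulating and comparing each generation to the original:
Gen 0 (original, given above): 6 live cells
Gen 1: 6 live cells, differs from original
Gen 2: 6 live cells, MATCHES original -> period = 2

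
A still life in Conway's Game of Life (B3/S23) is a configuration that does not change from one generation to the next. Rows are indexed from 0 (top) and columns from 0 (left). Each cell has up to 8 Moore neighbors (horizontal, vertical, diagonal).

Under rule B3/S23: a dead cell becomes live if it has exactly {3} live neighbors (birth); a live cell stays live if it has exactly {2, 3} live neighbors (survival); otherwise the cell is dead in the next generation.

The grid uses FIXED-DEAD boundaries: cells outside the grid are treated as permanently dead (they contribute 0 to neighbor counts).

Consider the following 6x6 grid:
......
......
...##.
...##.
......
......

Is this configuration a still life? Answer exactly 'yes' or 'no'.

Compute generation 1 and compare to generation 0 (given above):
Generation 1:
......
......
...##.
...##.
......
......
The grids are IDENTICAL -> still life.

Answer: yes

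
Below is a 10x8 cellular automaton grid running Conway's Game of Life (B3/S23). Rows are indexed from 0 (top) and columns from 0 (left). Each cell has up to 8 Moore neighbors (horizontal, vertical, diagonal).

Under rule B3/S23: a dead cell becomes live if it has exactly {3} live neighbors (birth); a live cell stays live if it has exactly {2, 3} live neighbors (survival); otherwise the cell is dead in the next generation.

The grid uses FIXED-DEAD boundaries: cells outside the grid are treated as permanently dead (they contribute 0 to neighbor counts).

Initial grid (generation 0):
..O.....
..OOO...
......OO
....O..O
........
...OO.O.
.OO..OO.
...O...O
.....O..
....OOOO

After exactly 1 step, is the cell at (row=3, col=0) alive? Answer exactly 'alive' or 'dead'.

Answer: dead

Derivation:
Simulating step by step:
Generation 0 (given above): 22 live cells
Generation 1: 28 live cells
..O.....
..OO....
....OOOO
......OO
...OOO..
..OOO.O.
..O..OOO
..O.OO..
.....O.O
....OOO.

Cell (3,0) at generation 1: 0 -> dead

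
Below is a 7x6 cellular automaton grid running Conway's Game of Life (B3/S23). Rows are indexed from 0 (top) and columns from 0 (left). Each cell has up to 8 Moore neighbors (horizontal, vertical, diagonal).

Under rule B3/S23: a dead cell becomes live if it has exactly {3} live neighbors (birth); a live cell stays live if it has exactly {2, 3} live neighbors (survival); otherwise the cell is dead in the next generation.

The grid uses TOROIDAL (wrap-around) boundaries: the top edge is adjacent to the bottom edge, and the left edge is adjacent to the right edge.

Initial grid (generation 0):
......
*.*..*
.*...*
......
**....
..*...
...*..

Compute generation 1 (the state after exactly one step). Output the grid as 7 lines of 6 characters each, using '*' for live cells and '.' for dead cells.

Simulating step by step:
Generation 0 (given above): 9 live cells
Generation 1: 9 live cells
(generation 1 grid is the final answer)

Answer: ......
**...*
.*...*
.*....
.*....
.**...
......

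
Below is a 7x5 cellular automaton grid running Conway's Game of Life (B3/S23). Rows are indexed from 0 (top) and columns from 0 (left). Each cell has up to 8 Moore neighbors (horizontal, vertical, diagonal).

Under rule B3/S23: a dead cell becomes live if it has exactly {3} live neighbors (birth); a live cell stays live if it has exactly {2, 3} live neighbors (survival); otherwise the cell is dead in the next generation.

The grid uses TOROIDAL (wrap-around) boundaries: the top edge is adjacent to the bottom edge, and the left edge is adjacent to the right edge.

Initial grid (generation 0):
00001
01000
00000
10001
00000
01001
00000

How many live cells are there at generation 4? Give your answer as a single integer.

Answer: 0

Derivation:
Simulating step by step:
Generation 0 (given above): 6 live cells
Generation 1: 3 live cells
00000
00000
10000
00000
00001
00000
10000
Generation 2: 0 live cells
00000
00000
00000
00000
00000
00000
00000
Generation 3: 0 live cells
00000
00000
00000
00000
00000
00000
00000
Generation 4: 0 live cells
00000
00000
00000
00000
00000
00000
00000
Population at generation 4: 0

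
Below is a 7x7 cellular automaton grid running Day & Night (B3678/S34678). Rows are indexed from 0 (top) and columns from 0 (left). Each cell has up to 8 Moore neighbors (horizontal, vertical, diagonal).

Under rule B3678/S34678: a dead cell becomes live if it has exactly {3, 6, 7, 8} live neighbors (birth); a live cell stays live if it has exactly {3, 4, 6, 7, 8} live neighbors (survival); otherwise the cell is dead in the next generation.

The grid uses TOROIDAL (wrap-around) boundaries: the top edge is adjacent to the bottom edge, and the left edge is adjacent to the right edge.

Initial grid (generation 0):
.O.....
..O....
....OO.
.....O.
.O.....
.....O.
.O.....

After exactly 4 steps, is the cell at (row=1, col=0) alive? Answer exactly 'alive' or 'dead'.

Answer: dead

Derivation:
Simulating step by step:
Generation 0 (given above): 8 live cells
Generation 1: 2 live cells
..O....
.......
.......
....O..
.......
.......
.......
Generation 2: 0 live cells
.......
.......
.......
.......
.......
.......
.......
Generation 3: 0 live cells
.......
.......
.......
.......
.......
.......
.......
Generation 4: 0 live cells
.......
.......
.......
.......
.......
.......
.......

Cell (1,0) at generation 4: 0 -> dead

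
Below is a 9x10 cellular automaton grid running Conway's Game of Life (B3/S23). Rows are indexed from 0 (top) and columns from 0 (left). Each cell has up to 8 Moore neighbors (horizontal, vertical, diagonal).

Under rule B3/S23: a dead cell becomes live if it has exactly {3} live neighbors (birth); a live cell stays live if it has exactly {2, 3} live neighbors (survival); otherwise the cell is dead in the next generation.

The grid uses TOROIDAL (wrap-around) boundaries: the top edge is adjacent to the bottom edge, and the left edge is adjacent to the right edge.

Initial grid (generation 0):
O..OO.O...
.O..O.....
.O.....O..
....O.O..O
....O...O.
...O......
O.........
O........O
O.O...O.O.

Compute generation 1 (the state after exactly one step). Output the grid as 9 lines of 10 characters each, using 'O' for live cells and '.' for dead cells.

Answer: O.OOO..O.O
OOOOOO....
O....O....
.....O.OO.
...OOO....
..........
O........O
O.........
O..O.O.O..

Derivation:
Simulating step by step:
Generation 0 (given above): 21 live cells
Generation 1: 27 live cells
(generation 1 grid is the final answer)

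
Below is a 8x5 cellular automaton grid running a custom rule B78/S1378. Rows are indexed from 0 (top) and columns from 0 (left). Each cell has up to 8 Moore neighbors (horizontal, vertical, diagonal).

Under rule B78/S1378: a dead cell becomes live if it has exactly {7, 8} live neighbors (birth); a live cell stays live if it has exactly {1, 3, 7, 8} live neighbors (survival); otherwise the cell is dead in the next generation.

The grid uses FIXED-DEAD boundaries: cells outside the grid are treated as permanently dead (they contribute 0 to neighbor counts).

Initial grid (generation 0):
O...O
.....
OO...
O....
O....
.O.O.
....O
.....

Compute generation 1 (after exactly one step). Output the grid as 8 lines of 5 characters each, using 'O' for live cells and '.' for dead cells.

Answer: .....
.....
.....
O....
.....
.O.O.
....O
.....

Derivation:
Simulating step by step:
Generation 0 (given above): 9 live cells
Generation 1: 4 live cells
(generation 1 grid is the final answer)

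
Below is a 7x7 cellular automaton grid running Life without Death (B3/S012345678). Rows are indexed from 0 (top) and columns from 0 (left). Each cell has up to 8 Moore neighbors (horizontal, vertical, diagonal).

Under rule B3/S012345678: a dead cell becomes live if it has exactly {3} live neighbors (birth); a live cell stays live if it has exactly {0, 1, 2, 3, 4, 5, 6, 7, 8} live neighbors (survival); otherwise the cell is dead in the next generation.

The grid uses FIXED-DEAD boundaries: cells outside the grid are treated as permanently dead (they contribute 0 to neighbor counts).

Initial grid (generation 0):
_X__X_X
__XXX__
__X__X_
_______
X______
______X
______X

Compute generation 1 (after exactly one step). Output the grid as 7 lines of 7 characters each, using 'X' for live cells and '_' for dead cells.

Simulating step by step:
Generation 0 (given above): 11 live cells
Generation 1: 15 live cells
(generation 1 grid is the final answer)

Answer: _XX_XXX
_XXXX__
__X_XX_
_______
X______
______X
______X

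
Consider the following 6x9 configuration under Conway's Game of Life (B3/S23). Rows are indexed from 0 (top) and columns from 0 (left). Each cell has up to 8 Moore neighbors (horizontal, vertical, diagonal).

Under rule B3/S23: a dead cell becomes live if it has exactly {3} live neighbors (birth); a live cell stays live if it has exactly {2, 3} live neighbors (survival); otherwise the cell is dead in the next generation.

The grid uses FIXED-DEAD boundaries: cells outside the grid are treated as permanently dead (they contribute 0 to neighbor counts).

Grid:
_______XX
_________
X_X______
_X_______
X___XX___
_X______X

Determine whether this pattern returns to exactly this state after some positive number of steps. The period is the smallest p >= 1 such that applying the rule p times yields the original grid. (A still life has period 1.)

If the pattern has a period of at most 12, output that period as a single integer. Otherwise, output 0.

Answer: 0

Derivation:
Simulating and comparing each generation to the original:
Gen 0 (original, given above): 10 live cells
Gen 1: 5 live cells, differs from original
Gen 2: 5 live cells, differs from original
Gen 3: 3 live cells, differs from original
Gen 4: 2 live cells, differs from original
Gen 5: 0 live cells, differs from original
Gen 6: 0 live cells, differs from original
Gen 7: 0 live cells, differs from original
Gen 8: 0 live cells, differs from original
Gen 9: 0 live cells, differs from original
Gen 10: 0 live cells, differs from original
Gen 11: 0 live cells, differs from original
Gen 12: 0 live cells, differs from original
No period found within 12 steps.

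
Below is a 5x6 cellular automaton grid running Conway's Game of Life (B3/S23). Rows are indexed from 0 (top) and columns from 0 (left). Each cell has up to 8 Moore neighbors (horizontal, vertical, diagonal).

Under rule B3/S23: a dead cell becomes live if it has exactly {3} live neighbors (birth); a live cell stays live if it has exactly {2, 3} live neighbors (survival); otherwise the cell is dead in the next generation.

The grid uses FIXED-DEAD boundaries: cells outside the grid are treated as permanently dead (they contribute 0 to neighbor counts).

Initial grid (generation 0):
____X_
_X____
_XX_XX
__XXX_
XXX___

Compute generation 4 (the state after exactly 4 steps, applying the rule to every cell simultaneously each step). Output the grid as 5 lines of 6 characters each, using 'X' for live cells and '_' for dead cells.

Answer: ______
XX____
X__XX_
X____X
_X__X_

Derivation:
Simulating step by step:
Generation 0 (given above): 12 live cells
Generation 1: 13 live cells
______
_XXXXX
_X__XX
X___XX
_XX___
Generation 2: 15 live cells
__XXX_
_XXX_X
XX____
X_XXXX
_X____
Generation 3: 13 live cells
_X__X_
X_____
X____X
X_XXX_
_XXXX_
Generation 4: 9 live cells
(generation 4 grid is the final answer)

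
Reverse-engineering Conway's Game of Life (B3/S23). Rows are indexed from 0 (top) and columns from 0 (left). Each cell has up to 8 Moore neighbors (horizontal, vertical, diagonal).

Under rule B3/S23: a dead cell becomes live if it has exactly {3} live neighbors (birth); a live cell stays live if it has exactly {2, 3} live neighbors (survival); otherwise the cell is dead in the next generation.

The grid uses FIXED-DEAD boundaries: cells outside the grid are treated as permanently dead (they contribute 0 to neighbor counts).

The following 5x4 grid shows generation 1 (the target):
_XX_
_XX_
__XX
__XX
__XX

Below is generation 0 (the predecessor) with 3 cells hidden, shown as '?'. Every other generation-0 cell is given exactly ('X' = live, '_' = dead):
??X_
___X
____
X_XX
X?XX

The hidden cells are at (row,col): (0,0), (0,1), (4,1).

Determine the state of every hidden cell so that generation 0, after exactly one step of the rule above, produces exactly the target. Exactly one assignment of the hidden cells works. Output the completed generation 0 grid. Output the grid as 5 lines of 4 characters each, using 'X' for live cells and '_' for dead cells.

Hidden generation-0 cells (in order): (0,0), (0,1), (4,1).
A hidden cell only influences target cells in its own 3x3 neighborhood. Try each of the 2^3 = 8 assignments, step the completed generation 0 forward once under B3/S23, and compare with the target:
  (0,0)=_ (0,1)=_ (4,1)=_ -> step gives (0,1)='_' but target has 'X' -> reject
  (0,0)=_ (0,1)=_ (4,1)=X -> step gives (0,1)='_' but target has 'X' -> reject
  (0,0)=_ (0,1)=X (4,1)=_ -> step gives (0,1)='_' but target has 'X' -> reject
  (0,0)=_ (0,1)=X (4,1)=X -> step gives (0,1)='_' but target has 'X' -> reject
  (0,0)=X (0,1)=_ (4,1)=_ -> step gives (0,1)='_' but target has 'X' -> reject
  (0,0)=X (0,1)=_ (4,1)=X -> step gives (0,1)='_' but target has 'X' -> reject
  (0,0)=X (0,1)=X (4,1)=_ -> step reproduces the target at every cell -> ACCEPT
  (0,0)=X (0,1)=X (4,1)=X -> step gives (3,0)='X' but target has '_' -> reject
Unique solution: (0,0)=live, (0,1)=live, (4,1)=dead.
Check: live-neighbor counts of every cell in the completed generation 0:
1222
2331
1233
1433
1433
Applying B3/S23 to generation 0 with these counts gives:
_XX_
_XX_
__XX
__XX
__XX
which matches the target exactly.

Answer: XXX_
___X
____
X_XX
X_XX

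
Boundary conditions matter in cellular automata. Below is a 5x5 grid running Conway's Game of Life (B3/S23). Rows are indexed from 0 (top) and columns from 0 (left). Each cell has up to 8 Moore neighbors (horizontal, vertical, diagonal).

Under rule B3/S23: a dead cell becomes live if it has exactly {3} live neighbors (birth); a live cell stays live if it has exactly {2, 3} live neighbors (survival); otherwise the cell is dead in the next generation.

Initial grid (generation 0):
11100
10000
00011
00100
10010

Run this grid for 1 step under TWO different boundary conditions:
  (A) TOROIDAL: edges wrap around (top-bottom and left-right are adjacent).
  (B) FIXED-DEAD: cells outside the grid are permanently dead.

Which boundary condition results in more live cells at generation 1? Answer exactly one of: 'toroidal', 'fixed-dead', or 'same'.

Answer: toroidal

Derivation:
Under TOROIDAL boundary, generation 1:
10100
10110
00011
00100
10011
Population = 11

Under FIXED-DEAD boundary, generation 1:
11000
10110
00010
00101
00000
Population = 8

Comparison: toroidal=11, fixed-dead=8 -> toroidal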